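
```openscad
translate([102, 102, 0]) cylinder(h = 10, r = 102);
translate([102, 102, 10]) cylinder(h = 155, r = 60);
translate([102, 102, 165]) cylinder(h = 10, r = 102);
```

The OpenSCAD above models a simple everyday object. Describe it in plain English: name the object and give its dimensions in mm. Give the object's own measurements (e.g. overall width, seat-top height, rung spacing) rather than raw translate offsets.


A spool: two coaxial disc flanges of radius 102 mm and thickness 10 mm, joined by a core cylinder of radius 60 mm and height 155 mm. The lower flange rests on z = 0 and the three cylinders share a vertical axis.


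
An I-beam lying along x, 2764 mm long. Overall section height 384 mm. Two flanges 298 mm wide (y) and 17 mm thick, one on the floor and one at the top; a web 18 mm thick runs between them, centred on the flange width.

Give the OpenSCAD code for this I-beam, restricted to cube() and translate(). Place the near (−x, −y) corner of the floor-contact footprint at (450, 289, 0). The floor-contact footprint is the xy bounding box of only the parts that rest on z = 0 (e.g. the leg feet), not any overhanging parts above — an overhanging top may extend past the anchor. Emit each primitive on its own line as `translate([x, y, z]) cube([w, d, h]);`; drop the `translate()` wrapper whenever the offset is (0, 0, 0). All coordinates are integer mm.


translate([450, 289, 0]) cube([2764, 298, 17]);
translate([450, 429, 17]) cube([2764, 18, 350]);
translate([450, 289, 367]) cube([2764, 298, 17]);


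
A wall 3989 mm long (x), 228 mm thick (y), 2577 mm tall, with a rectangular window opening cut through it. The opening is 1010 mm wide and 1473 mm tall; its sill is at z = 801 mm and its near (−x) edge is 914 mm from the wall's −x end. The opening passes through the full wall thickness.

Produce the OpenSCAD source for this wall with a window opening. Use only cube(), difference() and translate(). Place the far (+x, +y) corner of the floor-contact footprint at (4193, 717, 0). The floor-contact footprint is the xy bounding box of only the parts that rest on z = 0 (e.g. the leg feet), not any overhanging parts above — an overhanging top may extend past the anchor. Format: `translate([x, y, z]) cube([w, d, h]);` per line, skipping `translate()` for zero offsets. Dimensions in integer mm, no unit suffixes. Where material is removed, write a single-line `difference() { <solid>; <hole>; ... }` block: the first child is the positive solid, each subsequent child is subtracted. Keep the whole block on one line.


difference() { translate([204, 489, 0]) cube([3989, 228, 2577]); translate([1118, 489, 801]) cube([1010, 228, 1473]); }


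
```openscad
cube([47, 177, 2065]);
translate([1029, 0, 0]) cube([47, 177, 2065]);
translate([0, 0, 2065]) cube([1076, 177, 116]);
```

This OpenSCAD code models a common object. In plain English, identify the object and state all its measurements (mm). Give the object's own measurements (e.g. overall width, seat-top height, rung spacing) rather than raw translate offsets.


A door frame. The clear opening is 982 mm wide and 2065 mm high. Two 47 mm wide jambs, 177 mm deep, stand either side of the opening from the floor to the top of the opening. A 116 mm thick head sits across the top of both jambs, spanning the full outside width of the frame.


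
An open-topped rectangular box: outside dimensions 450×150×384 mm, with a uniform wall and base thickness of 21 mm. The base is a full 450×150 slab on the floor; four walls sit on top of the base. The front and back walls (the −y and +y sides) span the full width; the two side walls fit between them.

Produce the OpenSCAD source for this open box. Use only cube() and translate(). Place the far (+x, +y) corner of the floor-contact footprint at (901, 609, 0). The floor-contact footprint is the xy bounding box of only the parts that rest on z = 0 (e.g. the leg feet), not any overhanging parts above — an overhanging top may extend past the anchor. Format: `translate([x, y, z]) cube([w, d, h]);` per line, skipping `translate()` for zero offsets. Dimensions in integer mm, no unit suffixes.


translate([451, 459, 0]) cube([450, 150, 21]);
translate([451, 459, 21]) cube([450, 21, 363]);
translate([451, 588, 21]) cube([450, 21, 363]);
translate([451, 480, 21]) cube([21, 108, 363]);
translate([880, 480, 21]) cube([21, 108, 363]);


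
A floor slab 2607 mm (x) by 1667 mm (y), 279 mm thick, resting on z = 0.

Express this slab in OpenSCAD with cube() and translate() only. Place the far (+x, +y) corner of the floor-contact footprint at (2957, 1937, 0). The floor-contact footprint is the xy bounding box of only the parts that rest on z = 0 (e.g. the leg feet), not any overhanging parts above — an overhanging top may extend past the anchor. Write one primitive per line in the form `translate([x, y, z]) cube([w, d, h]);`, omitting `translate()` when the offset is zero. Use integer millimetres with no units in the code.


translate([350, 270, 0]) cube([2607, 1667, 279]);


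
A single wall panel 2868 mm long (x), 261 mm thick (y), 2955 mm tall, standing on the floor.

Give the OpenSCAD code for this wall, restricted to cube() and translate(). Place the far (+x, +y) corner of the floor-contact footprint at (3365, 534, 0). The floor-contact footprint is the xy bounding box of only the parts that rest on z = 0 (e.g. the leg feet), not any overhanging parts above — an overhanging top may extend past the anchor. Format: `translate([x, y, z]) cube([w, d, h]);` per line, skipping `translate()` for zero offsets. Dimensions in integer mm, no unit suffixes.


translate([497, 273, 0]) cube([2868, 261, 2955]);


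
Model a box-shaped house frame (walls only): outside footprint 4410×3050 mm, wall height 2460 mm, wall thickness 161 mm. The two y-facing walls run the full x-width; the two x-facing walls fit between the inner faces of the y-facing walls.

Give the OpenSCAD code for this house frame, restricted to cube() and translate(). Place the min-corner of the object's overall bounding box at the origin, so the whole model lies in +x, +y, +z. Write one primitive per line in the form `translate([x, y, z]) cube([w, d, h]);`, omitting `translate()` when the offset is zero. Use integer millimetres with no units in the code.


cube([4410, 161, 2460]);
translate([0, 2889, 0]) cube([4410, 161, 2460]);
translate([0, 161, 0]) cube([161, 2728, 2460]);
translate([4249, 161, 0]) cube([161, 2728, 2460]);


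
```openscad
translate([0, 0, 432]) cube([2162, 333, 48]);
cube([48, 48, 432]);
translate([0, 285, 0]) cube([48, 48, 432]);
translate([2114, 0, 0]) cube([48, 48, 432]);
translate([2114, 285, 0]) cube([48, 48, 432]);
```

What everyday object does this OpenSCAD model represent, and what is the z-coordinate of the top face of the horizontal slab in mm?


A bench. The seat-top height is 480 mm.

A long slab on four corner posts — a bench. The slab sits at z = 432 with thickness 48, so the top is 432 + 48 = 480 mm.


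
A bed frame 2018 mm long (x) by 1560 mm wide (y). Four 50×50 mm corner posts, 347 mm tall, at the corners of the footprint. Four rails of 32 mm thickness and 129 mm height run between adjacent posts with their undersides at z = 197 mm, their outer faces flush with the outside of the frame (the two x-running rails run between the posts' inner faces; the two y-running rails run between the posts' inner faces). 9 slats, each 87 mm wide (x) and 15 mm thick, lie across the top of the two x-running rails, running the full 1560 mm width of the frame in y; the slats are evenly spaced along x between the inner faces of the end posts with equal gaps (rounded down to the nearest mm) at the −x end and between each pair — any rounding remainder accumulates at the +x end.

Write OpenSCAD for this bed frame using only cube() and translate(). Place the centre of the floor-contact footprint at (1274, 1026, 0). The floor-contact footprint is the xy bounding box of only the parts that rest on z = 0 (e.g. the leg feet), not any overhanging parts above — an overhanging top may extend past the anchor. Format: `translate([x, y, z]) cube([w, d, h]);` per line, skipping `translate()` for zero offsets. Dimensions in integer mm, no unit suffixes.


translate([265, 246, 0]) cube([50, 50, 347]);
translate([265, 1756, 0]) cube([50, 50, 347]);
translate([2233, 246, 0]) cube([50, 50, 347]);
translate([2233, 1756, 0]) cube([50, 50, 347]);
translate([315, 246, 197]) cube([1918, 32, 129]);
translate([315, 1774, 197]) cube([1918, 32, 129]);
translate([265, 296, 197]) cube([32, 1460, 129]);
translate([2251, 296, 197]) cube([32, 1460, 129]);
translate([428, 246, 326]) cube([87, 1560, 15]);
translate([628, 246, 326]) cube([87, 1560, 15]);
translate([828, 246, 326]) cube([87, 1560, 15]);
translate([1028, 246, 326]) cube([87, 1560, 15]);
translate([1228, 246, 326]) cube([87, 1560, 15]);
translate([1428, 246, 326]) cube([87, 1560, 15]);
translate([1628, 246, 326]) cube([87, 1560, 15]);
translate([1828, 246, 326]) cube([87, 1560, 15]);
translate([2028, 246, 326]) cube([87, 1560, 15]);


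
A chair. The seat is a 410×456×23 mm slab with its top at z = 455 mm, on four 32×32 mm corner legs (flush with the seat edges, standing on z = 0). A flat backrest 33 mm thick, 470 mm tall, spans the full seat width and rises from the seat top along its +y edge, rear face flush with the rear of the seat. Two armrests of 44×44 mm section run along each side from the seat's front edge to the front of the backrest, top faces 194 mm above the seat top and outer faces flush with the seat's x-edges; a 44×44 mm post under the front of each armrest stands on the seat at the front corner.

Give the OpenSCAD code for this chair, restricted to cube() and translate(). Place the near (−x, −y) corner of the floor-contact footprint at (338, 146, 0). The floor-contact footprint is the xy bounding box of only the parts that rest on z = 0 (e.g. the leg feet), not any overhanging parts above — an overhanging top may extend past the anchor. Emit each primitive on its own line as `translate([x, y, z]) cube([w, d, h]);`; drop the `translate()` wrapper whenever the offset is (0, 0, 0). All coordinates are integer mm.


translate([338, 146, 432]) cube([410, 456, 23]);
translate([338, 146, 0]) cube([32, 32, 432]);
translate([716, 146, 0]) cube([32, 32, 432]);
translate([338, 570, 0]) cube([32, 32, 432]);
translate([716, 570, 0]) cube([32, 32, 432]);
translate([338, 569, 455]) cube([410, 33, 470]);
translate([338, 146, 605]) cube([44, 423, 44]);
translate([704, 146, 605]) cube([44, 423, 44]);
translate([338, 146, 455]) cube([44, 44, 150]);
translate([704, 146, 455]) cube([44, 44, 150]);


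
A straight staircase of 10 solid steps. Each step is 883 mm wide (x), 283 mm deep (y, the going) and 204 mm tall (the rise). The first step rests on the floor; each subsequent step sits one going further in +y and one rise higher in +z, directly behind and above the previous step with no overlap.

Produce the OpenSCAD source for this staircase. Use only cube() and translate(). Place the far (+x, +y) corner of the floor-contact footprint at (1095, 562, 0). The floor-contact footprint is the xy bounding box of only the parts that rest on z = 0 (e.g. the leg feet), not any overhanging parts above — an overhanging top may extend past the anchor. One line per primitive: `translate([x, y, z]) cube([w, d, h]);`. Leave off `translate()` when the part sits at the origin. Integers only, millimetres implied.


translate([212, 279, 0]) cube([883, 283, 204]);
translate([212, 562, 204]) cube([883, 283, 204]);
translate([212, 845, 408]) cube([883, 283, 204]);
translate([212, 1128, 612]) cube([883, 283, 204]);
translate([212, 1411, 816]) cube([883, 283, 204]);
translate([212, 1694, 1020]) cube([883, 283, 204]);
translate([212, 1977, 1224]) cube([883, 283, 204]);
translate([212, 2260, 1428]) cube([883, 283, 204]);
translate([212, 2543, 1632]) cube([883, 283, 204]);
translate([212, 2826, 1836]) cube([883, 283, 204]);


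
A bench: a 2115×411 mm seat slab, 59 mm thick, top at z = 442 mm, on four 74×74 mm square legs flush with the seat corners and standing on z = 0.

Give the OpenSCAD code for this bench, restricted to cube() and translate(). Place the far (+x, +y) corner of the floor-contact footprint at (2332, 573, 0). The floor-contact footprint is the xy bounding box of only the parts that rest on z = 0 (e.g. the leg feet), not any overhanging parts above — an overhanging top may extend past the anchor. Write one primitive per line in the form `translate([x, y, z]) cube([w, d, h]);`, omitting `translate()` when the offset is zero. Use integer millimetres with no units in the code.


// leg_h = 442 − 59 = 383
translate([217, 162, 383]) cube([2115, 411, 59]);
translate([217, 162, 0]) cube([74, 74, 383]);
translate([217, 499, 0]) cube([74, 74, 383]);
translate([2258, 162, 0]) cube([74, 74, 383]);
translate([2258, 499, 0]) cube([74, 74, 383]);


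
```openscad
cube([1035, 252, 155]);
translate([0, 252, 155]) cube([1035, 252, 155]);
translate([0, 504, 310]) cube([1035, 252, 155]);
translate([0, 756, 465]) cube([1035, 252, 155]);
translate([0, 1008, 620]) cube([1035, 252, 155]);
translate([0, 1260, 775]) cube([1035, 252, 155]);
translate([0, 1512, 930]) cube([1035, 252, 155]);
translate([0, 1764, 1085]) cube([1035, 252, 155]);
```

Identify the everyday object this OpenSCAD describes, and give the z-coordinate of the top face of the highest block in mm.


A staircase. The total rise is 1240 mm.

8 identical blocks, each offset up and back from the previous — a staircase. Each step is 155 mm tall and there are 8 of them, so the total rise is 8 × 155 = 1240 mm.


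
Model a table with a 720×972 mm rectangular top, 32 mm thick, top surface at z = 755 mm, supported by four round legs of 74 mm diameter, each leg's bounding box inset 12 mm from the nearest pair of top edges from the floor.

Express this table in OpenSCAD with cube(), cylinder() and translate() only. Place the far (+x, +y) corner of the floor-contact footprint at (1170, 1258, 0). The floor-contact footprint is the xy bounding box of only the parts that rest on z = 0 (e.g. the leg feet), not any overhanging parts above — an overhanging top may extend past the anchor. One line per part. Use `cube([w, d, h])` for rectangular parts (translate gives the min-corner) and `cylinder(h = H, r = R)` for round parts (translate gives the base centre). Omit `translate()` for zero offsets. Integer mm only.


// leg_h = 755 - 32 = 723
translate([462, 298, 723]) cube([720, 972, 32]);
translate([511, 347, 0]) cylinder(h = 723, r = 37);
translate([1133, 347, 0]) cylinder(h = 723, r = 37);
translate([511, 1221, 0]) cylinder(h = 723, r = 37);
translate([1133, 1221, 0]) cylinder(h = 723, r = 37);


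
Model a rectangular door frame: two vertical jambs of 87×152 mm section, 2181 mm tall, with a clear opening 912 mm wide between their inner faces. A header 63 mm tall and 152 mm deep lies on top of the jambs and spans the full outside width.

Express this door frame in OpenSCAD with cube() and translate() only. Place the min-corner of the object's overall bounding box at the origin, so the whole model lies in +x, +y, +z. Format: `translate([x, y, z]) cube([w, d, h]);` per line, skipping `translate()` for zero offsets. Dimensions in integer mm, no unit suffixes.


cube([87, 152, 2181]);
translate([999, 0, 0]) cube([87, 152, 2181]);
translate([0, 0, 2181]) cube([1086, 152, 63]);


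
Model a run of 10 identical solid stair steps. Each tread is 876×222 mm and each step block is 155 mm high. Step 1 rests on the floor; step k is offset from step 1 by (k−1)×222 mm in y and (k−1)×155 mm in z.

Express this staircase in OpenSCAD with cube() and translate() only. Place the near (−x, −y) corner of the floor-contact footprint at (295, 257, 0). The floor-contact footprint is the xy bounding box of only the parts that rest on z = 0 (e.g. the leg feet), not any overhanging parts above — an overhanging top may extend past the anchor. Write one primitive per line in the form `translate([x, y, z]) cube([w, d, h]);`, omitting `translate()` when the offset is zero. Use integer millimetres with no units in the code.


translate([295, 257, 0]) cube([876, 222, 155]);
translate([295, 479, 155]) cube([876, 222, 155]);
translate([295, 701, 310]) cube([876, 222, 155]);
translate([295, 923, 465]) cube([876, 222, 155]);
translate([295, 1145, 620]) cube([876, 222, 155]);
translate([295, 1367, 775]) cube([876, 222, 155]);
translate([295, 1589, 930]) cube([876, 222, 155]);
translate([295, 1811, 1085]) cube([876, 222, 155]);
translate([295, 2033, 1240]) cube([876, 222, 155]);
translate([295, 2255, 1395]) cube([876, 222, 155]);


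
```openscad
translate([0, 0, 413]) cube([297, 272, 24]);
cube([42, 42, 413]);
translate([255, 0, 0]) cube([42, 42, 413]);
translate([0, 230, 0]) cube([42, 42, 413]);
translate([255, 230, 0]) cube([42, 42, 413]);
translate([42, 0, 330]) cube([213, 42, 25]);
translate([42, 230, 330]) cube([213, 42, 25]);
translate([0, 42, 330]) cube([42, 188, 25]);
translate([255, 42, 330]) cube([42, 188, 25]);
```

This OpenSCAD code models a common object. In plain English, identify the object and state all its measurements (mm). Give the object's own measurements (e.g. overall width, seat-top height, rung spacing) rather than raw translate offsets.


A simple wooden stool: a rectangular seat 297 mm (x) by 272 mm (y), 24 mm thick, top face at z = 437 mm, on four square legs, each 42×42 mm in cross-section. The legs rest on z = 0, each flush with a corner of the seat. Four stretchers, 42 mm wide and 25 mm tall, connect adjacent legs with their undersides at z = 330 mm, each running between the inner faces of the legs it joins and aligned with the legs' outer faces on the other axis.


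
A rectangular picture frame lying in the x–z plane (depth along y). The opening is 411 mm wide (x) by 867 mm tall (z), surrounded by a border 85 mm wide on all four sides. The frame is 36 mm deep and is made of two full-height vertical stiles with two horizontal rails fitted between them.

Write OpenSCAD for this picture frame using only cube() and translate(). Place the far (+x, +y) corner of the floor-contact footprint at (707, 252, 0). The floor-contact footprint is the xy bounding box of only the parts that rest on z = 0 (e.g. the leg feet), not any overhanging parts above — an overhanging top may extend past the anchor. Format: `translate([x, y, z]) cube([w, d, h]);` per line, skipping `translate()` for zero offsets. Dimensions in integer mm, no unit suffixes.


translate([126, 216, 0]) cube([85, 36, 1037]);
translate([622, 216, 0]) cube([85, 36, 1037]);
translate([211, 216, 0]) cube([411, 36, 85]);
translate([211, 216, 952]) cube([411, 36, 85]);


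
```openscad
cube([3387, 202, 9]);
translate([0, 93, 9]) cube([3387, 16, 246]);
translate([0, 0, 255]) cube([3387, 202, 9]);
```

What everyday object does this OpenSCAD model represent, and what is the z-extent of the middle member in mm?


An I-beam. The web height is 246 mm.

Two wide flanges with a thin centred web — an I-beam. Overall 264 mm minus two 9 mm flanges gives a web of 264 − 2·9 = 246 mm.


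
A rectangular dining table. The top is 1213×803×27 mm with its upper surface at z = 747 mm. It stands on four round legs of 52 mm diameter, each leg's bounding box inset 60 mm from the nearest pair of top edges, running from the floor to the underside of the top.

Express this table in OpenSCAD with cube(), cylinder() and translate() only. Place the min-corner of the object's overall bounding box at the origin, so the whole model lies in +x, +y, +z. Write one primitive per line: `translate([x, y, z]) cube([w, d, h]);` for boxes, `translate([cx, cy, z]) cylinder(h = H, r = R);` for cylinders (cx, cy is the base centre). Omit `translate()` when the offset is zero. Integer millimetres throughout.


translate([0, 0, 720]) cube([1213, 803, 27]);
translate([86, 86, 0]) cylinder(h = 720, r = 26);
translate([1127, 86, 0]) cylinder(h = 720, r = 26);
translate([86, 717, 0]) cylinder(h = 720, r = 26);
translate([1127, 717, 0]) cylinder(h = 720, r = 26);


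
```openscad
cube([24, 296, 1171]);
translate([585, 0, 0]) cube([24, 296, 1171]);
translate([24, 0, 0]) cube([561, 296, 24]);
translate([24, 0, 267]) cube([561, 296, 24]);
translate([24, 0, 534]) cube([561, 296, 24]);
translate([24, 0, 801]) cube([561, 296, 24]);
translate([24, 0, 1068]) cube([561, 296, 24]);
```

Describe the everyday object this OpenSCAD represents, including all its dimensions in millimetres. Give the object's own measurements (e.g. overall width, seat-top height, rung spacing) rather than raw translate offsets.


An open bookshelf. Two side panels, each 24 mm thick, 296 mm deep and 1171 mm tall, stand 609 mm apart (outside-to-outside). Between them sit 5 shelves, each 24 mm thick and 296 mm deep, spanning the full gap between the sides. The bottom shelf rests on the floor (its underside at z = 0) and the clear gap between one shelf's top and the next shelf's underside is 243 mm.


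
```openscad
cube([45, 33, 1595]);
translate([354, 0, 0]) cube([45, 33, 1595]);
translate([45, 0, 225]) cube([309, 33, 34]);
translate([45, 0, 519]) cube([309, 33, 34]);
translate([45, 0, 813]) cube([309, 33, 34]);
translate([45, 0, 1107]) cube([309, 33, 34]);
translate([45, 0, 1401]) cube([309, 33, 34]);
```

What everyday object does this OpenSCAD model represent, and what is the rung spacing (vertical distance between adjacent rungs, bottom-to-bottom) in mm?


A ladder. The rung spacing is 294 mm.

Two tall 45×33 posts with 5 short bars between them — a ladder. Adjacent rungs sit at z = 225 and z = 519, so the spacing is 519 − 225 = 294 mm.


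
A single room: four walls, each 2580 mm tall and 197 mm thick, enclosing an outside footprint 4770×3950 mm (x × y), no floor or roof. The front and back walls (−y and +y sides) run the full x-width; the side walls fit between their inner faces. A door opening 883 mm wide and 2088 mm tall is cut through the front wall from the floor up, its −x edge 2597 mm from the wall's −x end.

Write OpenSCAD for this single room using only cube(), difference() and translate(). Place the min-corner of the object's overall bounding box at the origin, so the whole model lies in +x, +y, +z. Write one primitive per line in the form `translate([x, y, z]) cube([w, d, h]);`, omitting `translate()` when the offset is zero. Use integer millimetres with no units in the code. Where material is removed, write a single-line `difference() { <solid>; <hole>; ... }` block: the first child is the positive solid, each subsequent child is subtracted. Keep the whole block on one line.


difference() { cube([4770, 197, 2580]); translate([2597, 0, 0]) cube([883, 197, 2088]); }
translate([0, 3753, 0]) cube([4770, 197, 2580]);
translate([0, 197, 0]) cube([197, 3556, 2580]);
translate([4573, 197, 0]) cube([197, 3556, 2580]);


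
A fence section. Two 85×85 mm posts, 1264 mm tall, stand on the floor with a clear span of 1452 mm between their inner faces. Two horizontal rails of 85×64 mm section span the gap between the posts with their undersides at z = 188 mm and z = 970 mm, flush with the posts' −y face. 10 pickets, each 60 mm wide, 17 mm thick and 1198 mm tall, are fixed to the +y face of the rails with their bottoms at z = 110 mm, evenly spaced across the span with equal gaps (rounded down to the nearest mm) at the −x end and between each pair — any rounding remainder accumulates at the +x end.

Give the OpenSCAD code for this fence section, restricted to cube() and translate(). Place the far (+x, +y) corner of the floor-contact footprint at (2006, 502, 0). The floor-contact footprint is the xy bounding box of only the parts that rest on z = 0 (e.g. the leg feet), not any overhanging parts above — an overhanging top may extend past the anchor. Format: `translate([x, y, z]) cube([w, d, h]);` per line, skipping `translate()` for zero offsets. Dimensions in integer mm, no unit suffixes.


translate([384, 417, 0]) cube([85, 85, 1264]);
translate([1921, 417, 0]) cube([85, 85, 1264]);
translate([469, 417, 188]) cube([1452, 85, 64]);
translate([469, 417, 970]) cube([1452, 85, 64]);
translate([546, 502, 110]) cube([60, 17, 1198]);
translate([683, 502, 110]) cube([60, 17, 1198]);
translate([820, 502, 110]) cube([60, 17, 1198]);
translate([957, 502, 110]) cube([60, 17, 1198]);
translate([1094, 502, 110]) cube([60, 17, 1198]);
translate([1231, 502, 110]) cube([60, 17, 1198]);
translate([1368, 502, 110]) cube([60, 17, 1198]);
translate([1505, 502, 110]) cube([60, 17, 1198]);
translate([1642, 502, 110]) cube([60, 17, 1198]);
translate([1779, 502, 110]) cube([60, 17, 1198]);


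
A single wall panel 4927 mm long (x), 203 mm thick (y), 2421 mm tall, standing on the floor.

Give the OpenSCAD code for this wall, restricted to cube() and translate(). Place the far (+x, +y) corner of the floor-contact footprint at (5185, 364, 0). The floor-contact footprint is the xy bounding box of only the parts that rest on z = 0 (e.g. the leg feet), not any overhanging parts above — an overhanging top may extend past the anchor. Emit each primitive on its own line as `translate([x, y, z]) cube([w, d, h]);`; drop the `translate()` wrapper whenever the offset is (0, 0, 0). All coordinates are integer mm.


translate([258, 161, 0]) cube([4927, 203, 2421]);


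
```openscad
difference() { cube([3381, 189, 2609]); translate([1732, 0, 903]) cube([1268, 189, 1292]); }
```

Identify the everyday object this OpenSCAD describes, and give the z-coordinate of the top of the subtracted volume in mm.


A wall with a window opening. The window head height is 2195 mm.

A wall with a rectangular opening subtracted — a window. Sill at z = 903, opening 1292 mm tall, so the head is at 903 + 1292 = 2195 mm.


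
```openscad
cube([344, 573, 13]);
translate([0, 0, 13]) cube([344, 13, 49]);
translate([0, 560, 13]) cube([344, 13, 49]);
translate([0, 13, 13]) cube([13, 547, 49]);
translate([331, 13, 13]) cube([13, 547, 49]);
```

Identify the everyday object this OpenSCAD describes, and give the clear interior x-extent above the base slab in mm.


An open box. The internal width is 318 mm.

A 344×573 base slab with four walls standing on it — an open box. The base is 344 mm wide and the walls are 13 mm thick, so the internal width is 344 − 2 × 13 = 318 mm.


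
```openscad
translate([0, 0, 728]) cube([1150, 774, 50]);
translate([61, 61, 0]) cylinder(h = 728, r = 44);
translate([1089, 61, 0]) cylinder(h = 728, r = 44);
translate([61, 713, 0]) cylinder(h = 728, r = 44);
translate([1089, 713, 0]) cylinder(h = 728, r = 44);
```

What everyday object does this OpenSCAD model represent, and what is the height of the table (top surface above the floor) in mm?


A table. The table height is 778 mm.

A 1150×774×50 slab sits at z = 728 on four Ø88 mm round legs — a table. The top surface is at 728 + 50 = 778 mm.


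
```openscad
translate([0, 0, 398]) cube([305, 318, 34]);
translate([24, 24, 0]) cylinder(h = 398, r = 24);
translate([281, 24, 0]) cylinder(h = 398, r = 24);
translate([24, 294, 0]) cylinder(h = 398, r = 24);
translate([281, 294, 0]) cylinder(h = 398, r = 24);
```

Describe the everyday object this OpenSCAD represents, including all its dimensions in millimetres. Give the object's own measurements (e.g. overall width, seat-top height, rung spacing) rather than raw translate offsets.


A simple wooden stool: a rectangular seat 305 mm (x) by 318 mm (y), 34 mm thick, top face at z = 432 mm, on four round legs, each 48 mm in diameter. The legs rest on z = 0, each leg's axis is inset half a diameter from the nearest pair of seat edges (so the leg's bounding box is flush with the corner).


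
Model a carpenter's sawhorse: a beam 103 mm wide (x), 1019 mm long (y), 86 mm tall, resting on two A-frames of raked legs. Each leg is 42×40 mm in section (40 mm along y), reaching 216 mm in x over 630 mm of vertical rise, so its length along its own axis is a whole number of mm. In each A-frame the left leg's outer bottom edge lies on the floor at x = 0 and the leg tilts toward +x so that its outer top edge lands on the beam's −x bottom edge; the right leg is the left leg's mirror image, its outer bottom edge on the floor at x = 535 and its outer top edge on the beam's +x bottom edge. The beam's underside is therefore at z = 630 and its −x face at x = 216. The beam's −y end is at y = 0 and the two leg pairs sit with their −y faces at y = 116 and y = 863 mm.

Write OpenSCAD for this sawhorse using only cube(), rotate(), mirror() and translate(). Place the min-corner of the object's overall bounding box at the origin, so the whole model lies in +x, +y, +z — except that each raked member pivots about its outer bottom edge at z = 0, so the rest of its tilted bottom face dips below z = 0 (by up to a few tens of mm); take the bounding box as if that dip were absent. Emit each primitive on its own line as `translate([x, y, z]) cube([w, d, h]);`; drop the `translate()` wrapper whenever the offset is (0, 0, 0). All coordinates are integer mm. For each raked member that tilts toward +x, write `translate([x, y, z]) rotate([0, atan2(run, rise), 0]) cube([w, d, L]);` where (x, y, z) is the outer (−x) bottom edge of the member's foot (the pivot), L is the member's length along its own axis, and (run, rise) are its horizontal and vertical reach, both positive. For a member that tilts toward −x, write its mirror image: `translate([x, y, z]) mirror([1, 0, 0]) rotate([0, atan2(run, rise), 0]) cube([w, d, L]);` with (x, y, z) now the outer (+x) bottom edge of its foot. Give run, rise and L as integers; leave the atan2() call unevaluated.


translate([216, 0, 630]) cube([103, 1019, 86]);
translate([0, 116, 0]) rotate([0, atan2(216, 630), 0]) cube([42, 40, 666]);
translate([535, 116, 0]) mirror([1, 0, 0]) rotate([0, atan2(216, 630), 0]) cube([42, 40, 666]);
translate([0, 863, 0]) rotate([0, atan2(216, 630), 0]) cube([42, 40, 666]);
translate([535, 863, 0]) mirror([1, 0, 0]) rotate([0, atan2(216, 630), 0]) cube([42, 40, 666]);


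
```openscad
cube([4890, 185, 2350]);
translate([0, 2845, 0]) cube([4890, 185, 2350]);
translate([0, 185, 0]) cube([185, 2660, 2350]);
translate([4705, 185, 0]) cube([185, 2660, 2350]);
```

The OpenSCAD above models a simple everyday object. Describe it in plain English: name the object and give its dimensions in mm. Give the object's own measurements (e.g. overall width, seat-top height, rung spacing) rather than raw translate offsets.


The wall frame of a small rectangular building: four walls, each 2350 mm tall and 185 mm thick, enclosing a footprint 4890 mm (x) by 3030 mm (y) outside-to-outside, with no floor or roof. The front and back walls (the −y and +y sides) span the full width; the two side walls fit between them.


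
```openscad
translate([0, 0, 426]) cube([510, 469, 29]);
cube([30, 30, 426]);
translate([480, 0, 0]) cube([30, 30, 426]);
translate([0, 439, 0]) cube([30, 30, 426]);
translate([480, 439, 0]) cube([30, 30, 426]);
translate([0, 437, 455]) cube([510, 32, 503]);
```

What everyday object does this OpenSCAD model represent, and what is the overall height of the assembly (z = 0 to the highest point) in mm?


A chair. The overall height is 958 mm.

A slab on four corner posts with a tall panel at the back — a chair. The seat slab sits at z = 426 with thickness 29, and the 503 mm backrest starts at the seat top, so the overall height is 426 + 29 + 503 = 958 mm.


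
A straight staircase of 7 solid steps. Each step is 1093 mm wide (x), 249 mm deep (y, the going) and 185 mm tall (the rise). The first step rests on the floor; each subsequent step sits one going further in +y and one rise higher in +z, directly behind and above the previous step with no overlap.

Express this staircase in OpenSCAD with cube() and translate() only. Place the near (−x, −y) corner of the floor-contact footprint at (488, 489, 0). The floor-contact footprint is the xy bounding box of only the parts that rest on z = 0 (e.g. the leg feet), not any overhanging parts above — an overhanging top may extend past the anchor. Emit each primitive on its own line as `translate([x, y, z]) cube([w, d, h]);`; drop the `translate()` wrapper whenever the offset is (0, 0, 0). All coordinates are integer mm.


translate([488, 489, 0]) cube([1093, 249, 185]);
translate([488, 738, 185]) cube([1093, 249, 185]);
translate([488, 987, 370]) cube([1093, 249, 185]);
translate([488, 1236, 555]) cube([1093, 249, 185]);
translate([488, 1485, 740]) cube([1093, 249, 185]);
translate([488, 1734, 925]) cube([1093, 249, 185]);
translate([488, 1983, 1110]) cube([1093, 249, 185]);


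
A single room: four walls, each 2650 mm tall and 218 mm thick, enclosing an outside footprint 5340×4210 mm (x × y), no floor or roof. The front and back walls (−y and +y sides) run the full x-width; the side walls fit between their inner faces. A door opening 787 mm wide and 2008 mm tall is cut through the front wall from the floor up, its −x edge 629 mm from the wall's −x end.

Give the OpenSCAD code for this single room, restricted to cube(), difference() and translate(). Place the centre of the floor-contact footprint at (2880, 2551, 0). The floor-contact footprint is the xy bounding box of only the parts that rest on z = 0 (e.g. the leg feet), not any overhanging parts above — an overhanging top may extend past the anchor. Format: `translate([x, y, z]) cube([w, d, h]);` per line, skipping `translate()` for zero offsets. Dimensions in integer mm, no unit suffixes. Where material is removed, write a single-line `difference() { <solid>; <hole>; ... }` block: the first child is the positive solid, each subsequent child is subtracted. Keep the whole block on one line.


difference() { translate([210, 446, 0]) cube([5340, 218, 2650]); translate([839, 446, 0]) cube([787, 218, 2008]); }
translate([210, 4438, 0]) cube([5340, 218, 2650]);
translate([210, 664, 0]) cube([218, 3774, 2650]);
translate([5332, 664, 0]) cube([218, 3774, 2650]);


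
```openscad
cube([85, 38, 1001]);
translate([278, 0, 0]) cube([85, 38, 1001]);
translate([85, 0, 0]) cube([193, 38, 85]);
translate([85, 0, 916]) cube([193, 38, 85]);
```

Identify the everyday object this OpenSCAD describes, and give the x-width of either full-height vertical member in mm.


A picture frame. The border width is 85 mm.

Four thin pieces enclosing a rectangular opening — a picture frame. The two full-height stiles are 1001 mm tall; the top rail sits at z = 916 and is 85 mm tall, so the border above the opening is 1001 − 916 = 85 mm, matching the stile x-width.


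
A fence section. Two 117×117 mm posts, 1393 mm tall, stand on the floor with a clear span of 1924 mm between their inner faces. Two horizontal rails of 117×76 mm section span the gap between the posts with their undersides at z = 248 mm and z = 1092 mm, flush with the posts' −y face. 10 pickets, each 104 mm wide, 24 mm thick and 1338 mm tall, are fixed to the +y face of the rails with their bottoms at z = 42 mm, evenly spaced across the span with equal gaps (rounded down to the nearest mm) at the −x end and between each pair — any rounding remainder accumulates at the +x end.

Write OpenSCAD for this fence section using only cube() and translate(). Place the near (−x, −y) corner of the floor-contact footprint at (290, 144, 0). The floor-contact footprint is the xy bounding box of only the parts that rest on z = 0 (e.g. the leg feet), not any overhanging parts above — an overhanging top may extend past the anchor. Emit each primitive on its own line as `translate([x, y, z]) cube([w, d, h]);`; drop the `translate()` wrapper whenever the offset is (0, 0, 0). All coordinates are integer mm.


translate([290, 144, 0]) cube([117, 117, 1393]);
translate([2331, 144, 0]) cube([117, 117, 1393]);
translate([407, 144, 248]) cube([1924, 117, 76]);
translate([407, 144, 1092]) cube([1924, 117, 76]);
translate([487, 261, 42]) cube([104, 24, 1338]);
translate([671, 261, 42]) cube([104, 24, 1338]);
translate([855, 261, 42]) cube([104, 24, 1338]);
translate([1039, 261, 42]) cube([104, 24, 1338]);
translate([1223, 261, 42]) cube([104, 24, 1338]);
translate([1407, 261, 42]) cube([104, 24, 1338]);
translate([1591, 261, 42]) cube([104, 24, 1338]);
translate([1775, 261, 42]) cube([104, 24, 1338]);
translate([1959, 261, 42]) cube([104, 24, 1338]);
translate([2143, 261, 42]) cube([104, 24, 1338]);


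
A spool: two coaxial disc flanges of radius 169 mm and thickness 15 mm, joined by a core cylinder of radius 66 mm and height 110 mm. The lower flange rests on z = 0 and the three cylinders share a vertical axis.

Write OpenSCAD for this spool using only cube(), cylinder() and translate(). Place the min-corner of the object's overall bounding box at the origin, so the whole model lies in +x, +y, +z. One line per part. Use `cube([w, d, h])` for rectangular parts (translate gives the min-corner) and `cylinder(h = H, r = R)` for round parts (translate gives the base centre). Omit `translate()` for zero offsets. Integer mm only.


translate([169, 169, 0]) cylinder(h = 15, r = 169);
translate([169, 169, 15]) cylinder(h = 110, r = 66);
translate([169, 169, 125]) cylinder(h = 15, r = 169);


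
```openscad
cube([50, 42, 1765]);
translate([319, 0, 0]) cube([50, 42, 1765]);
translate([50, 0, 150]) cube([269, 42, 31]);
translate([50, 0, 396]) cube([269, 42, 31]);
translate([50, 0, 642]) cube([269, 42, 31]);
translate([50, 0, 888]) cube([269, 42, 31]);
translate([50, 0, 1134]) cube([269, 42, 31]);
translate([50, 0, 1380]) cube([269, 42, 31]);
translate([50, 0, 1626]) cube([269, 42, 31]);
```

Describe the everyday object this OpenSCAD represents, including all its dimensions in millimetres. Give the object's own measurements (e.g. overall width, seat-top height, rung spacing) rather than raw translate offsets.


A straight ladder. Two 50×42 mm vertical rails, 1765 mm tall, stand 369 mm apart (outside-to-outside) with their front faces coplanar on the −y side. 7 rungs, each 42 mm deep and 31 mm tall, span between the inner faces of the rails, front faces flush with the rails. The lowest rung's underside is at z = 150 mm and rungs are spaced 246 mm apart (underside to underside).


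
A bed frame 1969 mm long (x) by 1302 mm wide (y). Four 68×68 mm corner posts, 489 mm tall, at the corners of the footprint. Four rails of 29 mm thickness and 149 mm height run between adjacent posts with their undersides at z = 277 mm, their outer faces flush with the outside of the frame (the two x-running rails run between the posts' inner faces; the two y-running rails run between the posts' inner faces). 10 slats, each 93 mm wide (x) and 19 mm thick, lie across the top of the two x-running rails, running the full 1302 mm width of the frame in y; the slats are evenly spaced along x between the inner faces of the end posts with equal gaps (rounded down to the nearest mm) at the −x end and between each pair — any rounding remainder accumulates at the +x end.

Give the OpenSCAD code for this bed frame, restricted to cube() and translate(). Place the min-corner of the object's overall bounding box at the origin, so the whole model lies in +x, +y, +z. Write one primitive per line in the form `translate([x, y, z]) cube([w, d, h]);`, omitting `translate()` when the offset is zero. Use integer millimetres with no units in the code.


// slat z = rail_z + rail_h = 277 + 149 = 426
// slat gap = ⌊(1833 − 10·93) / 11⌋ = 82
cube([68, 68, 489]);
translate([0, 1234, 0]) cube([68, 68, 489]);
translate([1901, 0, 0]) cube([68, 68, 489]);
translate([1901, 1234, 0]) cube([68, 68, 489]);
translate([68, 0, 277]) cube([1833, 29, 149]);
translate([68, 1273, 277]) cube([1833, 29, 149]);
translate([0, 68, 277]) cube([29, 1166, 149]);
translate([1940, 68, 277]) cube([29, 1166, 149]);
translate([150, 0, 426]) cube([93, 1302, 19]);
translate([325, 0, 426]) cube([93, 1302, 19]);
translate([500, 0, 426]) cube([93, 1302, 19]);
translate([675, 0, 426]) cube([93, 1302, 19]);
translate([850, 0, 426]) cube([93, 1302, 19]);
translate([1025, 0, 426]) cube([93, 1302, 19]);
translate([1200, 0, 426]) cube([93, 1302, 19]);
translate([1375, 0, 426]) cube([93, 1302, 19]);
translate([1550, 0, 426]) cube([93, 1302, 19]);
translate([1725, 0, 426]) cube([93, 1302, 19]);
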